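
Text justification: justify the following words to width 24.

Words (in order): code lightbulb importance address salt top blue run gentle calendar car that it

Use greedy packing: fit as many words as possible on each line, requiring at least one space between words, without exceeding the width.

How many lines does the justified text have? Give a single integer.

Line 1: ['code', 'lightbulb'] (min_width=14, slack=10)
Line 2: ['importance', 'address', 'salt'] (min_width=23, slack=1)
Line 3: ['top', 'blue', 'run', 'gentle'] (min_width=19, slack=5)
Line 4: ['calendar', 'car', 'that', 'it'] (min_width=20, slack=4)
Total lines: 4

Answer: 4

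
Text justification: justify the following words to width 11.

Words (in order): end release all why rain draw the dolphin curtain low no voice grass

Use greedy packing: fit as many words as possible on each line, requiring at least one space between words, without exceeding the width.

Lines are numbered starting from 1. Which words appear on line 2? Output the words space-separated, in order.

Answer: all why

Derivation:
Line 1: ['end', 'release'] (min_width=11, slack=0)
Line 2: ['all', 'why'] (min_width=7, slack=4)
Line 3: ['rain', 'draw'] (min_width=9, slack=2)
Line 4: ['the', 'dolphin'] (min_width=11, slack=0)
Line 5: ['curtain', 'low'] (min_width=11, slack=0)
Line 6: ['no', 'voice'] (min_width=8, slack=3)
Line 7: ['grass'] (min_width=5, slack=6)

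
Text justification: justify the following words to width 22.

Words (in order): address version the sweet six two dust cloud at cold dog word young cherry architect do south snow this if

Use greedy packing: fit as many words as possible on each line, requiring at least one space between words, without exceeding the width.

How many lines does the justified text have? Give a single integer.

Answer: 5

Derivation:
Line 1: ['address', 'version', 'the'] (min_width=19, slack=3)
Line 2: ['sweet', 'six', 'two', 'dust'] (min_width=18, slack=4)
Line 3: ['cloud', 'at', 'cold', 'dog', 'word'] (min_width=22, slack=0)
Line 4: ['young', 'cherry', 'architect'] (min_width=22, slack=0)
Line 5: ['do', 'south', 'snow', 'this', 'if'] (min_width=21, slack=1)
Total lines: 5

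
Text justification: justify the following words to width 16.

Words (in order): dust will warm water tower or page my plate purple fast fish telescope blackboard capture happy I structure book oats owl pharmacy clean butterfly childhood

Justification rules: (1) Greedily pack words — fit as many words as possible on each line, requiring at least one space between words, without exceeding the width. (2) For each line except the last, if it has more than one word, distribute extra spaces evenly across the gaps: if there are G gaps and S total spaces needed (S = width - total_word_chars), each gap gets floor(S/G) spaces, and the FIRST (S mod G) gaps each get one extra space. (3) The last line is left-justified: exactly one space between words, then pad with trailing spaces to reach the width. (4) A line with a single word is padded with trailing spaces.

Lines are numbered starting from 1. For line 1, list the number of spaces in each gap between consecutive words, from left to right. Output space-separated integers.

Line 1: ['dust', 'will', 'warm'] (min_width=14, slack=2)
Line 2: ['water', 'tower', 'or'] (min_width=14, slack=2)
Line 3: ['page', 'my', 'plate'] (min_width=13, slack=3)
Line 4: ['purple', 'fast', 'fish'] (min_width=16, slack=0)
Line 5: ['telescope'] (min_width=9, slack=7)
Line 6: ['blackboard'] (min_width=10, slack=6)
Line 7: ['capture', 'happy', 'I'] (min_width=15, slack=1)
Line 8: ['structure', 'book'] (min_width=14, slack=2)
Line 9: ['oats', 'owl'] (min_width=8, slack=8)
Line 10: ['pharmacy', 'clean'] (min_width=14, slack=2)
Line 11: ['butterfly'] (min_width=9, slack=7)
Line 12: ['childhood'] (min_width=9, slack=7)

Answer: 2 2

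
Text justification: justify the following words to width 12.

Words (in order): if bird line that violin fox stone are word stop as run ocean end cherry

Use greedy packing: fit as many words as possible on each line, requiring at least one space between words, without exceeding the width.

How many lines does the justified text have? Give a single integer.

Line 1: ['if', 'bird', 'line'] (min_width=12, slack=0)
Line 2: ['that', 'violin'] (min_width=11, slack=1)
Line 3: ['fox', 'stone'] (min_width=9, slack=3)
Line 4: ['are', 'word'] (min_width=8, slack=4)
Line 5: ['stop', 'as', 'run'] (min_width=11, slack=1)
Line 6: ['ocean', 'end'] (min_width=9, slack=3)
Line 7: ['cherry'] (min_width=6, slack=6)
Total lines: 7

Answer: 7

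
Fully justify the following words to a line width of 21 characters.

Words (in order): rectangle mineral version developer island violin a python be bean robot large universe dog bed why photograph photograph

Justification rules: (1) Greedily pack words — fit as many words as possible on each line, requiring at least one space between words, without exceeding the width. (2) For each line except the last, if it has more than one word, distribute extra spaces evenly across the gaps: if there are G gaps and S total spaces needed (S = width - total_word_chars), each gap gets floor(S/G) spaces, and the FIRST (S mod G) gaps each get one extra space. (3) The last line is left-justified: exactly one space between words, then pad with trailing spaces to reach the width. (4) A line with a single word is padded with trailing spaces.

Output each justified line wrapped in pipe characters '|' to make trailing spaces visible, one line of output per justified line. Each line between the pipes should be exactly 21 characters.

Answer: |rectangle     mineral|
|version     developer|
|island    violin    a|
|python  be bean robot|
|large   universe  dog|
|bed   why  photograph|
|photograph           |

Derivation:
Line 1: ['rectangle', 'mineral'] (min_width=17, slack=4)
Line 2: ['version', 'developer'] (min_width=17, slack=4)
Line 3: ['island', 'violin', 'a'] (min_width=15, slack=6)
Line 4: ['python', 'be', 'bean', 'robot'] (min_width=20, slack=1)
Line 5: ['large', 'universe', 'dog'] (min_width=18, slack=3)
Line 6: ['bed', 'why', 'photograph'] (min_width=18, slack=3)
Line 7: ['photograph'] (min_width=10, slack=11)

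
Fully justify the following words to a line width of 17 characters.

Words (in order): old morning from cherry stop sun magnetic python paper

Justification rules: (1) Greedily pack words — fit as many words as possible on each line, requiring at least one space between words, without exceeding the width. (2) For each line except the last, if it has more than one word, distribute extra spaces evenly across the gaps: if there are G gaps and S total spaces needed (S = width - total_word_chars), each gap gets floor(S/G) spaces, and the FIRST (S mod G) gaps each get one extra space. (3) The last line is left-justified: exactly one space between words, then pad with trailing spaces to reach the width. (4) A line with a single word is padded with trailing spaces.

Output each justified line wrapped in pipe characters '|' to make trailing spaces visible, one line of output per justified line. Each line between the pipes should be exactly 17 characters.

Line 1: ['old', 'morning', 'from'] (min_width=16, slack=1)
Line 2: ['cherry', 'stop', 'sun'] (min_width=15, slack=2)
Line 3: ['magnetic', 'python'] (min_width=15, slack=2)
Line 4: ['paper'] (min_width=5, slack=12)

Answer: |old  morning from|
|cherry  stop  sun|
|magnetic   python|
|paper            |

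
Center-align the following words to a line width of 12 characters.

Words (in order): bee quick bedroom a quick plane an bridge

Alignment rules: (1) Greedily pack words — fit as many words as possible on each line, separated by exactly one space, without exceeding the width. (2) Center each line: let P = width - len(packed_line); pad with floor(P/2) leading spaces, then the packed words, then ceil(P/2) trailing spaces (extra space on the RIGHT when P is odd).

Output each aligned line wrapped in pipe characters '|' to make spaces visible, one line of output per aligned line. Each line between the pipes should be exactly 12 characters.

Answer: | bee quick  |
| bedroom a  |
|quick plane |
| an bridge  |

Derivation:
Line 1: ['bee', 'quick'] (min_width=9, slack=3)
Line 2: ['bedroom', 'a'] (min_width=9, slack=3)
Line 3: ['quick', 'plane'] (min_width=11, slack=1)
Line 4: ['an', 'bridge'] (min_width=9, slack=3)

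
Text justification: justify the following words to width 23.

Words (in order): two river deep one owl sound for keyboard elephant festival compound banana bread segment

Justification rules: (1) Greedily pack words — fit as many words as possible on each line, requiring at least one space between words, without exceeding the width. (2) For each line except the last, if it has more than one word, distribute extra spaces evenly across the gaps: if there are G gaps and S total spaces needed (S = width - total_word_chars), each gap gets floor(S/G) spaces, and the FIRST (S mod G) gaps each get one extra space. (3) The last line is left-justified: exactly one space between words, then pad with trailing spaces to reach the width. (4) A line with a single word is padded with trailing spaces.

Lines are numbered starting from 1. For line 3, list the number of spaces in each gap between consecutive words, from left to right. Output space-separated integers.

Line 1: ['two', 'river', 'deep', 'one', 'owl'] (min_width=22, slack=1)
Line 2: ['sound', 'for', 'keyboard'] (min_width=18, slack=5)
Line 3: ['elephant', 'festival'] (min_width=17, slack=6)
Line 4: ['compound', 'banana', 'bread'] (min_width=21, slack=2)
Line 5: ['segment'] (min_width=7, slack=16)

Answer: 7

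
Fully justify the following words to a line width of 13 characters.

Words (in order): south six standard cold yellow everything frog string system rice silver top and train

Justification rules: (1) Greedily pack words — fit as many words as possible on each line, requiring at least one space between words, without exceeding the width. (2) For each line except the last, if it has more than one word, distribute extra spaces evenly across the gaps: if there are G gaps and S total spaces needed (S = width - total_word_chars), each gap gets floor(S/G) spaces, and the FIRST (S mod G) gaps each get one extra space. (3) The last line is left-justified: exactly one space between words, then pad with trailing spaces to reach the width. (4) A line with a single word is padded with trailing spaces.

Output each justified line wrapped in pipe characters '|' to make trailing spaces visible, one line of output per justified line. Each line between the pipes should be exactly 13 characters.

Line 1: ['south', 'six'] (min_width=9, slack=4)
Line 2: ['standard', 'cold'] (min_width=13, slack=0)
Line 3: ['yellow'] (min_width=6, slack=7)
Line 4: ['everything'] (min_width=10, slack=3)
Line 5: ['frog', 'string'] (min_width=11, slack=2)
Line 6: ['system', 'rice'] (min_width=11, slack=2)
Line 7: ['silver', 'top'] (min_width=10, slack=3)
Line 8: ['and', 'train'] (min_width=9, slack=4)

Answer: |south     six|
|standard cold|
|yellow       |
|everything   |
|frog   string|
|system   rice|
|silver    top|
|and train    |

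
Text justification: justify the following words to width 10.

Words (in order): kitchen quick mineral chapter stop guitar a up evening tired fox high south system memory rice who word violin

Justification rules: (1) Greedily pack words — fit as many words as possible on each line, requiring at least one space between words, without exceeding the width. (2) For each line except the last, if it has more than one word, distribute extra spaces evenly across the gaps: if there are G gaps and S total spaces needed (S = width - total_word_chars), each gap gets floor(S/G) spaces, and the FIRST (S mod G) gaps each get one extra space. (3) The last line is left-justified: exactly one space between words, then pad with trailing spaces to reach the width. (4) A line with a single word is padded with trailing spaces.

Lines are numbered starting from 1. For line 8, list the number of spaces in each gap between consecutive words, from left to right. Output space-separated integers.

Answer: 2

Derivation:
Line 1: ['kitchen'] (min_width=7, slack=3)
Line 2: ['quick'] (min_width=5, slack=5)
Line 3: ['mineral'] (min_width=7, slack=3)
Line 4: ['chapter'] (min_width=7, slack=3)
Line 5: ['stop'] (min_width=4, slack=6)
Line 6: ['guitar', 'a'] (min_width=8, slack=2)
Line 7: ['up', 'evening'] (min_width=10, slack=0)
Line 8: ['tired', 'fox'] (min_width=9, slack=1)
Line 9: ['high', 'south'] (min_width=10, slack=0)
Line 10: ['system'] (min_width=6, slack=4)
Line 11: ['memory'] (min_width=6, slack=4)
Line 12: ['rice', 'who'] (min_width=8, slack=2)
Line 13: ['word'] (min_width=4, slack=6)
Line 14: ['violin'] (min_width=6, slack=4)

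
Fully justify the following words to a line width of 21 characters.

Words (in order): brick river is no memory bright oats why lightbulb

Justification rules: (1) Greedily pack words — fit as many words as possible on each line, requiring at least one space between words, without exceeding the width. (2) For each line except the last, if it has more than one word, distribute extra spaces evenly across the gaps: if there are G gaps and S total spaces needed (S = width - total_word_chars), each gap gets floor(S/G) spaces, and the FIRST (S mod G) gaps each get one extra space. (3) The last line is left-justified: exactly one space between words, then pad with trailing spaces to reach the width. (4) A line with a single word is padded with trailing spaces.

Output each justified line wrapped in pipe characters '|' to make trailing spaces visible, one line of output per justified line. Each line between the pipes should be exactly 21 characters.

Answer: |brick   river  is  no|
|memory   bright  oats|
|why lightbulb        |

Derivation:
Line 1: ['brick', 'river', 'is', 'no'] (min_width=17, slack=4)
Line 2: ['memory', 'bright', 'oats'] (min_width=18, slack=3)
Line 3: ['why', 'lightbulb'] (min_width=13, slack=8)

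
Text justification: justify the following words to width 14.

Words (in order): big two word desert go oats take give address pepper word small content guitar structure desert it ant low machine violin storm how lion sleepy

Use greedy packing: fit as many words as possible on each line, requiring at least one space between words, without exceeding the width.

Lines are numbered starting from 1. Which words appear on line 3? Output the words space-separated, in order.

Answer: take give

Derivation:
Line 1: ['big', 'two', 'word'] (min_width=12, slack=2)
Line 2: ['desert', 'go', 'oats'] (min_width=14, slack=0)
Line 3: ['take', 'give'] (min_width=9, slack=5)
Line 4: ['address', 'pepper'] (min_width=14, slack=0)
Line 5: ['word', 'small'] (min_width=10, slack=4)
Line 6: ['content', 'guitar'] (min_width=14, slack=0)
Line 7: ['structure'] (min_width=9, slack=5)
Line 8: ['desert', 'it', 'ant'] (min_width=13, slack=1)
Line 9: ['low', 'machine'] (min_width=11, slack=3)
Line 10: ['violin', 'storm'] (min_width=12, slack=2)
Line 11: ['how', 'lion'] (min_width=8, slack=6)
Line 12: ['sleepy'] (min_width=6, slack=8)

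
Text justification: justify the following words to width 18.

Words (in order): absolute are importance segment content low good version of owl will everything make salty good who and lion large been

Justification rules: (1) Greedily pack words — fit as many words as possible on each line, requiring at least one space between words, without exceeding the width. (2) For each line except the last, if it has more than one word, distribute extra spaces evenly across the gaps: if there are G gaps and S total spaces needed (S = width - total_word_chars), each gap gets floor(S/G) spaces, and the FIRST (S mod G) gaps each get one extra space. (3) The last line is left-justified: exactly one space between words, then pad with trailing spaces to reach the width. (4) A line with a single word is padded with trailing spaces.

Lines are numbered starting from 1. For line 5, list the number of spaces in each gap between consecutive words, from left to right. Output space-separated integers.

Answer: 4

Derivation:
Line 1: ['absolute', 'are'] (min_width=12, slack=6)
Line 2: ['importance', 'segment'] (min_width=18, slack=0)
Line 3: ['content', 'low', 'good'] (min_width=16, slack=2)
Line 4: ['version', 'of', 'owl'] (min_width=14, slack=4)
Line 5: ['will', 'everything'] (min_width=15, slack=3)
Line 6: ['make', 'salty', 'good'] (min_width=15, slack=3)
Line 7: ['who', 'and', 'lion', 'large'] (min_width=18, slack=0)
Line 8: ['been'] (min_width=4, slack=14)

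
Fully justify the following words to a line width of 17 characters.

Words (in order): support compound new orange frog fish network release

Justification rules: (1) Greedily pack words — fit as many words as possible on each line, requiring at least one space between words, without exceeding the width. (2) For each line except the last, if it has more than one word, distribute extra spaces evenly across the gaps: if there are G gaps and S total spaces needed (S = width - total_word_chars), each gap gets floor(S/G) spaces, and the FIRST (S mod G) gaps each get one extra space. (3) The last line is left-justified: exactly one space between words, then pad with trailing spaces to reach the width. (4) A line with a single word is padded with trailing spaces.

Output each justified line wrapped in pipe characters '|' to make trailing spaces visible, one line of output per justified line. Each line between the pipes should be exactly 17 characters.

Answer: |support  compound|
|new  orange  frog|
|fish      network|
|release          |

Derivation:
Line 1: ['support', 'compound'] (min_width=16, slack=1)
Line 2: ['new', 'orange', 'frog'] (min_width=15, slack=2)
Line 3: ['fish', 'network'] (min_width=12, slack=5)
Line 4: ['release'] (min_width=7, slack=10)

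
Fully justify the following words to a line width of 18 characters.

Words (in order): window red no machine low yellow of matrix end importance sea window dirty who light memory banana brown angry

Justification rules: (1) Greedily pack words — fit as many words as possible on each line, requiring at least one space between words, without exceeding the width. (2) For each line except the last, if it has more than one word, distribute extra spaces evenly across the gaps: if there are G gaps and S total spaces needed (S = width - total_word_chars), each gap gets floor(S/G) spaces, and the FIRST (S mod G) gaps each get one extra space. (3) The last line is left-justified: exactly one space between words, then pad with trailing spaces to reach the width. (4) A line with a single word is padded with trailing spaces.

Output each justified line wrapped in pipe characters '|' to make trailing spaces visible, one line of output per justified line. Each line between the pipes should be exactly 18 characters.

Answer: |window    red   no|
|machine low yellow|
|of    matrix   end|
|importance     sea|
|window  dirty  who|
|light       memory|
|banana brown angry|

Derivation:
Line 1: ['window', 'red', 'no'] (min_width=13, slack=5)
Line 2: ['machine', 'low', 'yellow'] (min_width=18, slack=0)
Line 3: ['of', 'matrix', 'end'] (min_width=13, slack=5)
Line 4: ['importance', 'sea'] (min_width=14, slack=4)
Line 5: ['window', 'dirty', 'who'] (min_width=16, slack=2)
Line 6: ['light', 'memory'] (min_width=12, slack=6)
Line 7: ['banana', 'brown', 'angry'] (min_width=18, slack=0)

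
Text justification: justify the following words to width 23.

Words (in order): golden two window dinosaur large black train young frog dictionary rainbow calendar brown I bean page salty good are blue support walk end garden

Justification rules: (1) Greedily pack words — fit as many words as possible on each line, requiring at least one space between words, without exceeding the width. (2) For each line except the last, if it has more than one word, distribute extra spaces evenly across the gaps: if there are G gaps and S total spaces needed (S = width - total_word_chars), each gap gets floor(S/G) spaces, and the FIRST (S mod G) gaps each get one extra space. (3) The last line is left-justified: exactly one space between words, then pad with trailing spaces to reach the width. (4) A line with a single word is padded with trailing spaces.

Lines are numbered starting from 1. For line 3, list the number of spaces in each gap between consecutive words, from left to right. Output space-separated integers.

Answer: 5 4

Derivation:
Line 1: ['golden', 'two', 'window'] (min_width=17, slack=6)
Line 2: ['dinosaur', 'large', 'black'] (min_width=20, slack=3)
Line 3: ['train', 'young', 'frog'] (min_width=16, slack=7)
Line 4: ['dictionary', 'rainbow'] (min_width=18, slack=5)
Line 5: ['calendar', 'brown', 'I', 'bean'] (min_width=21, slack=2)
Line 6: ['page', 'salty', 'good', 'are'] (min_width=19, slack=4)
Line 7: ['blue', 'support', 'walk', 'end'] (min_width=21, slack=2)
Line 8: ['garden'] (min_width=6, slack=17)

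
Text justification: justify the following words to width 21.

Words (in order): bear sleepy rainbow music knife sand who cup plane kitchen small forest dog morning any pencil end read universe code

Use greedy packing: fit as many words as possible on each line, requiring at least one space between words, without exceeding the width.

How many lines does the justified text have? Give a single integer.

Line 1: ['bear', 'sleepy', 'rainbow'] (min_width=19, slack=2)
Line 2: ['music', 'knife', 'sand', 'who'] (min_width=20, slack=1)
Line 3: ['cup', 'plane', 'kitchen'] (min_width=17, slack=4)
Line 4: ['small', 'forest', 'dog'] (min_width=16, slack=5)
Line 5: ['morning', 'any', 'pencil'] (min_width=18, slack=3)
Line 6: ['end', 'read', 'universe'] (min_width=17, slack=4)
Line 7: ['code'] (min_width=4, slack=17)
Total lines: 7

Answer: 7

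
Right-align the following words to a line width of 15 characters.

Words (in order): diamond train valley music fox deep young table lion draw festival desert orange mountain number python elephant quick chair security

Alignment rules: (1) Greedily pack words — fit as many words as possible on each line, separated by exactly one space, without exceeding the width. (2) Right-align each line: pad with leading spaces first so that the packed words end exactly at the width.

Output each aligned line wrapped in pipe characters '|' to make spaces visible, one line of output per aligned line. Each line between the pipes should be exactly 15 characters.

Answer: |  diamond train|
|   valley music|
| fox deep young|
|table lion draw|
|festival desert|
|orange mountain|
|  number python|
| elephant quick|
| chair security|

Derivation:
Line 1: ['diamond', 'train'] (min_width=13, slack=2)
Line 2: ['valley', 'music'] (min_width=12, slack=3)
Line 3: ['fox', 'deep', 'young'] (min_width=14, slack=1)
Line 4: ['table', 'lion', 'draw'] (min_width=15, slack=0)
Line 5: ['festival', 'desert'] (min_width=15, slack=0)
Line 6: ['orange', 'mountain'] (min_width=15, slack=0)
Line 7: ['number', 'python'] (min_width=13, slack=2)
Line 8: ['elephant', 'quick'] (min_width=14, slack=1)
Line 9: ['chair', 'security'] (min_width=14, slack=1)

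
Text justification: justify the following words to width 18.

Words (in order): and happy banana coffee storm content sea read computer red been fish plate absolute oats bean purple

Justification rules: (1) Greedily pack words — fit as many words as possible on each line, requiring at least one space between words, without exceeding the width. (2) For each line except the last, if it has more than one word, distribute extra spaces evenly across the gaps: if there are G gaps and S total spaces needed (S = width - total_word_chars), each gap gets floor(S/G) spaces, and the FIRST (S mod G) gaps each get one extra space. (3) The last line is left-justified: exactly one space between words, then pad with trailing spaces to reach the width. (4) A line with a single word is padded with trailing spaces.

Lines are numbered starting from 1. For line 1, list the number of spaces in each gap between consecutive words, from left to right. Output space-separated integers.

Answer: 2 2

Derivation:
Line 1: ['and', 'happy', 'banana'] (min_width=16, slack=2)
Line 2: ['coffee', 'storm'] (min_width=12, slack=6)
Line 3: ['content', 'sea', 'read'] (min_width=16, slack=2)
Line 4: ['computer', 'red', 'been'] (min_width=17, slack=1)
Line 5: ['fish', 'plate'] (min_width=10, slack=8)
Line 6: ['absolute', 'oats', 'bean'] (min_width=18, slack=0)
Line 7: ['purple'] (min_width=6, slack=12)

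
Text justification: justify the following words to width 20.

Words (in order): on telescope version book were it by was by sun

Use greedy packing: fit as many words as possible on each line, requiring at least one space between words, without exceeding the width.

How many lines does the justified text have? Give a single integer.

Answer: 3

Derivation:
Line 1: ['on', 'telescope', 'version'] (min_width=20, slack=0)
Line 2: ['book', 'were', 'it', 'by', 'was'] (min_width=19, slack=1)
Line 3: ['by', 'sun'] (min_width=6, slack=14)
Total lines: 3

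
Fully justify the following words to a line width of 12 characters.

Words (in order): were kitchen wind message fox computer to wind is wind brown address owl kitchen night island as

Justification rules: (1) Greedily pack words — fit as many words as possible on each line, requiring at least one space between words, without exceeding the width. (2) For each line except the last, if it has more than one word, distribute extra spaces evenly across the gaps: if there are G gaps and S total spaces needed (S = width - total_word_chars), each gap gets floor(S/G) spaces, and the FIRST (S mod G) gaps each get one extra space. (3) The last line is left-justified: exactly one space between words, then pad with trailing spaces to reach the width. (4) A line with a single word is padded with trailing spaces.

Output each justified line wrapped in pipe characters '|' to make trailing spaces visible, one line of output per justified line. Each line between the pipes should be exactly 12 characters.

Answer: |were kitchen|
|wind message|
|fox computer|
|to  wind  is|
|wind   brown|
|address  owl|
|kitchen     |
|night island|
|as          |

Derivation:
Line 1: ['were', 'kitchen'] (min_width=12, slack=0)
Line 2: ['wind', 'message'] (min_width=12, slack=0)
Line 3: ['fox', 'computer'] (min_width=12, slack=0)
Line 4: ['to', 'wind', 'is'] (min_width=10, slack=2)
Line 5: ['wind', 'brown'] (min_width=10, slack=2)
Line 6: ['address', 'owl'] (min_width=11, slack=1)
Line 7: ['kitchen'] (min_width=7, slack=5)
Line 8: ['night', 'island'] (min_width=12, slack=0)
Line 9: ['as'] (min_width=2, slack=10)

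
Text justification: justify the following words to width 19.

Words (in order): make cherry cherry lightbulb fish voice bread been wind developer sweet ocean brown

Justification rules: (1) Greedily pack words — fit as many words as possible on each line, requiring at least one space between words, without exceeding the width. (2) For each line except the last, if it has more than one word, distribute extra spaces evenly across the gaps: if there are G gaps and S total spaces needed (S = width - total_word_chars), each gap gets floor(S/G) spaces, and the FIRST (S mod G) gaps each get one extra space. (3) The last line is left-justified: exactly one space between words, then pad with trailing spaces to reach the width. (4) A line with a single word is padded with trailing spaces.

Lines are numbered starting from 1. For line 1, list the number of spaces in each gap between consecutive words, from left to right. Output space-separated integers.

Answer: 2 1

Derivation:
Line 1: ['make', 'cherry', 'cherry'] (min_width=18, slack=1)
Line 2: ['lightbulb', 'fish'] (min_width=14, slack=5)
Line 3: ['voice', 'bread', 'been'] (min_width=16, slack=3)
Line 4: ['wind', 'developer'] (min_width=14, slack=5)
Line 5: ['sweet', 'ocean', 'brown'] (min_width=17, slack=2)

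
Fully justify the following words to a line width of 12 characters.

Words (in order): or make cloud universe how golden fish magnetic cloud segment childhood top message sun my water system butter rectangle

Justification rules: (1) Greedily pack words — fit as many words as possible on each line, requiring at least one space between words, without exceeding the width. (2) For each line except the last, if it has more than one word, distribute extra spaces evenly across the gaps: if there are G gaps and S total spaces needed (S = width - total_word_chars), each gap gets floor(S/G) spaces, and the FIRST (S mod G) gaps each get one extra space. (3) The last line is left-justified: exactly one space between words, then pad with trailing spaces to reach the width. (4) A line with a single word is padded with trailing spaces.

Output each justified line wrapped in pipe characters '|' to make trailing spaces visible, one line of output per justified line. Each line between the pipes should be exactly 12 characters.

Line 1: ['or', 'make'] (min_width=7, slack=5)
Line 2: ['cloud'] (min_width=5, slack=7)
Line 3: ['universe', 'how'] (min_width=12, slack=0)
Line 4: ['golden', 'fish'] (min_width=11, slack=1)
Line 5: ['magnetic'] (min_width=8, slack=4)
Line 6: ['cloud'] (min_width=5, slack=7)
Line 7: ['segment'] (min_width=7, slack=5)
Line 8: ['childhood'] (min_width=9, slack=3)
Line 9: ['top', 'message'] (min_width=11, slack=1)
Line 10: ['sun', 'my', 'water'] (min_width=12, slack=0)
Line 11: ['system'] (min_width=6, slack=6)
Line 12: ['butter'] (min_width=6, slack=6)
Line 13: ['rectangle'] (min_width=9, slack=3)

Answer: |or      make|
|cloud       |
|universe how|
|golden  fish|
|magnetic    |
|cloud       |
|segment     |
|childhood   |
|top  message|
|sun my water|
|system      |
|butter      |
|rectangle   |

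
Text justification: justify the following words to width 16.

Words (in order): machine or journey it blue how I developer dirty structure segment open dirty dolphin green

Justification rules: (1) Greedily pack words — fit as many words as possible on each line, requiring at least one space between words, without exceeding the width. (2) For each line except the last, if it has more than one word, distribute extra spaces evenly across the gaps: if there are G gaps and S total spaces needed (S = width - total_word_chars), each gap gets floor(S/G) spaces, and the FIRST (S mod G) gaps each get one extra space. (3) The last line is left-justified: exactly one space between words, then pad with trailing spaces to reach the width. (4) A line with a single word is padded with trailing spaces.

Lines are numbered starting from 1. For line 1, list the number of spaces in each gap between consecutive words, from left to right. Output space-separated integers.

Answer: 7

Derivation:
Line 1: ['machine', 'or'] (min_width=10, slack=6)
Line 2: ['journey', 'it', 'blue'] (min_width=15, slack=1)
Line 3: ['how', 'I', 'developer'] (min_width=15, slack=1)
Line 4: ['dirty', 'structure'] (min_width=15, slack=1)
Line 5: ['segment', 'open'] (min_width=12, slack=4)
Line 6: ['dirty', 'dolphin'] (min_width=13, slack=3)
Line 7: ['green'] (min_width=5, slack=11)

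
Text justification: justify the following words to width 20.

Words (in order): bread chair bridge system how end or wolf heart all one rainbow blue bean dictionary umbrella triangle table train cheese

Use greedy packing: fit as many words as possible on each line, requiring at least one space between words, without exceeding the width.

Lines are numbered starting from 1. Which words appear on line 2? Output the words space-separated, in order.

Answer: system how end or

Derivation:
Line 1: ['bread', 'chair', 'bridge'] (min_width=18, slack=2)
Line 2: ['system', 'how', 'end', 'or'] (min_width=17, slack=3)
Line 3: ['wolf', 'heart', 'all', 'one'] (min_width=18, slack=2)
Line 4: ['rainbow', 'blue', 'bean'] (min_width=17, slack=3)
Line 5: ['dictionary', 'umbrella'] (min_width=19, slack=1)
Line 6: ['triangle', 'table', 'train'] (min_width=20, slack=0)
Line 7: ['cheese'] (min_width=6, slack=14)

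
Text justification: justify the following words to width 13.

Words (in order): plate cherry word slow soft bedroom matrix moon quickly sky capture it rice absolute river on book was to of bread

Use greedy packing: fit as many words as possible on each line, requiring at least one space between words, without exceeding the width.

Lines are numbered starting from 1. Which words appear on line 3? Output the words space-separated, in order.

Answer: soft bedroom

Derivation:
Line 1: ['plate', 'cherry'] (min_width=12, slack=1)
Line 2: ['word', 'slow'] (min_width=9, slack=4)
Line 3: ['soft', 'bedroom'] (min_width=12, slack=1)
Line 4: ['matrix', 'moon'] (min_width=11, slack=2)
Line 5: ['quickly', 'sky'] (min_width=11, slack=2)
Line 6: ['capture', 'it'] (min_width=10, slack=3)
Line 7: ['rice', 'absolute'] (min_width=13, slack=0)
Line 8: ['river', 'on', 'book'] (min_width=13, slack=0)
Line 9: ['was', 'to', 'of'] (min_width=9, slack=4)
Line 10: ['bread'] (min_width=5, slack=8)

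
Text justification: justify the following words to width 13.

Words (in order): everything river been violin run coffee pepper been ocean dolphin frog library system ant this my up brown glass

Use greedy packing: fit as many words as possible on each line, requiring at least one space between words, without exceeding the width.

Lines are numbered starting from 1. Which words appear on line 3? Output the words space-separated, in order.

Answer: violin run

Derivation:
Line 1: ['everything'] (min_width=10, slack=3)
Line 2: ['river', 'been'] (min_width=10, slack=3)
Line 3: ['violin', 'run'] (min_width=10, slack=3)
Line 4: ['coffee', 'pepper'] (min_width=13, slack=0)
Line 5: ['been', 'ocean'] (min_width=10, slack=3)
Line 6: ['dolphin', 'frog'] (min_width=12, slack=1)
Line 7: ['library'] (min_width=7, slack=6)
Line 8: ['system', 'ant'] (min_width=10, slack=3)
Line 9: ['this', 'my', 'up'] (min_width=10, slack=3)
Line 10: ['brown', 'glass'] (min_width=11, slack=2)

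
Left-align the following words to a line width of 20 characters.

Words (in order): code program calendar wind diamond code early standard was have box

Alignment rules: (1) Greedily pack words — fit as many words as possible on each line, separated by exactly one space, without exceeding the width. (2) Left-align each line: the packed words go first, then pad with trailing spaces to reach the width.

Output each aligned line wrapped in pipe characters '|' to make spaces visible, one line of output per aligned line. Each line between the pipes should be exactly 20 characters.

Line 1: ['code', 'program'] (min_width=12, slack=8)
Line 2: ['calendar', 'wind'] (min_width=13, slack=7)
Line 3: ['diamond', 'code', 'early'] (min_width=18, slack=2)
Line 4: ['standard', 'was', 'have'] (min_width=17, slack=3)
Line 5: ['box'] (min_width=3, slack=17)

Answer: |code program        |
|calendar wind       |
|diamond code early  |
|standard was have   |
|box                 |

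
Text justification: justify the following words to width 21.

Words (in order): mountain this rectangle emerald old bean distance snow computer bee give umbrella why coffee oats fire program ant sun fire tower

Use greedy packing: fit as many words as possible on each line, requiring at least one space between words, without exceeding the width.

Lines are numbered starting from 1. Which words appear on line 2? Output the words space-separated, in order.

Answer: rectangle emerald old

Derivation:
Line 1: ['mountain', 'this'] (min_width=13, slack=8)
Line 2: ['rectangle', 'emerald', 'old'] (min_width=21, slack=0)
Line 3: ['bean', 'distance', 'snow'] (min_width=18, slack=3)
Line 4: ['computer', 'bee', 'give'] (min_width=17, slack=4)
Line 5: ['umbrella', 'why', 'coffee'] (min_width=19, slack=2)
Line 6: ['oats', 'fire', 'program', 'ant'] (min_width=21, slack=0)
Line 7: ['sun', 'fire', 'tower'] (min_width=14, slack=7)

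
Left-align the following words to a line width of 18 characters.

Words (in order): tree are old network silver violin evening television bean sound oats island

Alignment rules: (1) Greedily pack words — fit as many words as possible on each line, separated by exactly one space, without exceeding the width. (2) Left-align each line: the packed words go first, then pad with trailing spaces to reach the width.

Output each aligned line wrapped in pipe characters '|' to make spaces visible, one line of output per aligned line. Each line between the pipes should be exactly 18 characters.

Line 1: ['tree', 'are', 'old'] (min_width=12, slack=6)
Line 2: ['network', 'silver'] (min_width=14, slack=4)
Line 3: ['violin', 'evening'] (min_width=14, slack=4)
Line 4: ['television', 'bean'] (min_width=15, slack=3)
Line 5: ['sound', 'oats', 'island'] (min_width=17, slack=1)

Answer: |tree are old      |
|network silver    |
|violin evening    |
|television bean   |
|sound oats island |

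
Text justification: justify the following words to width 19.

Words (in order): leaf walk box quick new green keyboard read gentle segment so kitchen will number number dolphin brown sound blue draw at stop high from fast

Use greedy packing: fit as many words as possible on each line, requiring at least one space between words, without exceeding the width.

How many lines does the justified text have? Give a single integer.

Answer: 8

Derivation:
Line 1: ['leaf', 'walk', 'box', 'quick'] (min_width=19, slack=0)
Line 2: ['new', 'green', 'keyboard'] (min_width=18, slack=1)
Line 3: ['read', 'gentle', 'segment'] (min_width=19, slack=0)
Line 4: ['so', 'kitchen', 'will'] (min_width=15, slack=4)
Line 5: ['number', 'number'] (min_width=13, slack=6)
Line 6: ['dolphin', 'brown', 'sound'] (min_width=19, slack=0)
Line 7: ['blue', 'draw', 'at', 'stop'] (min_width=17, slack=2)
Line 8: ['high', 'from', 'fast'] (min_width=14, slack=5)
Total lines: 8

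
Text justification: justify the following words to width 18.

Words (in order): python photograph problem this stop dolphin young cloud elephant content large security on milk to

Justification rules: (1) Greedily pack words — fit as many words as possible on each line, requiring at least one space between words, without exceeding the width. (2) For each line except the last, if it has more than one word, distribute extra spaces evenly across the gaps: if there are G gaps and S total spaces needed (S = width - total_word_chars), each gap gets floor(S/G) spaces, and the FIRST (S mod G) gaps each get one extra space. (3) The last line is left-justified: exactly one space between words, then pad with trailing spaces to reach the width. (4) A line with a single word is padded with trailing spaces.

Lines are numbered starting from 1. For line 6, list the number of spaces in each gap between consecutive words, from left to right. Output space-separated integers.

Line 1: ['python', 'photograph'] (min_width=17, slack=1)
Line 2: ['problem', 'this', 'stop'] (min_width=17, slack=1)
Line 3: ['dolphin', 'young'] (min_width=13, slack=5)
Line 4: ['cloud', 'elephant'] (min_width=14, slack=4)
Line 5: ['content', 'large'] (min_width=13, slack=5)
Line 6: ['security', 'on', 'milk'] (min_width=16, slack=2)
Line 7: ['to'] (min_width=2, slack=16)

Answer: 2 2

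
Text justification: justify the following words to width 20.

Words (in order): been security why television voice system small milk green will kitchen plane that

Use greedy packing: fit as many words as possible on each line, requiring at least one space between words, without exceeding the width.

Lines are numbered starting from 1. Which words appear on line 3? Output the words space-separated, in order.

Answer: system small milk

Derivation:
Line 1: ['been', 'security', 'why'] (min_width=17, slack=3)
Line 2: ['television', 'voice'] (min_width=16, slack=4)
Line 3: ['system', 'small', 'milk'] (min_width=17, slack=3)
Line 4: ['green', 'will', 'kitchen'] (min_width=18, slack=2)
Line 5: ['plane', 'that'] (min_width=10, slack=10)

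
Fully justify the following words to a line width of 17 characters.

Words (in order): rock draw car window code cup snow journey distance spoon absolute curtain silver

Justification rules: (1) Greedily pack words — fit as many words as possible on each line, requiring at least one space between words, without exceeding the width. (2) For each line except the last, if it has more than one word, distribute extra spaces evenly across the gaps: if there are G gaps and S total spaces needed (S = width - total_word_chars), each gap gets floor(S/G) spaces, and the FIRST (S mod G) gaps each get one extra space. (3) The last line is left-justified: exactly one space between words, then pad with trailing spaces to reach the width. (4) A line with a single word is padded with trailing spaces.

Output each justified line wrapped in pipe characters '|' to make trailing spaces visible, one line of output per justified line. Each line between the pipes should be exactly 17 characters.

Answer: |rock   draw   car|
|window  code  cup|
|snow      journey|
|distance    spoon|
|absolute  curtain|
|silver           |

Derivation:
Line 1: ['rock', 'draw', 'car'] (min_width=13, slack=4)
Line 2: ['window', 'code', 'cup'] (min_width=15, slack=2)
Line 3: ['snow', 'journey'] (min_width=12, slack=5)
Line 4: ['distance', 'spoon'] (min_width=14, slack=3)
Line 5: ['absolute', 'curtain'] (min_width=16, slack=1)
Line 6: ['silver'] (min_width=6, slack=11)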